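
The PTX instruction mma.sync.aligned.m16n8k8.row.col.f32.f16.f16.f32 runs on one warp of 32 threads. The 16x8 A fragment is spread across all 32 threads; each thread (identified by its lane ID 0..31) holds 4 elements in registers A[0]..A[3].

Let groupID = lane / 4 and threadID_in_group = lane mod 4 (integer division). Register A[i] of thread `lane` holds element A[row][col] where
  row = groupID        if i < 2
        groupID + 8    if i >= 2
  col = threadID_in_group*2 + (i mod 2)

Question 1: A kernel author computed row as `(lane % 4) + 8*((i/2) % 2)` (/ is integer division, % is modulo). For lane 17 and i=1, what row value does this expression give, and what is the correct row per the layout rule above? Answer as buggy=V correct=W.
`(lane % 4) + 8*((i/2) % 2)`[17,1]->1
17: gid=4,tid=1
[1] (4+0,1*2+1) = (4,3)
row: 1 vs 4

buggy=1 correct=4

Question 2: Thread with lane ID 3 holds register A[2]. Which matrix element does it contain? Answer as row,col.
L=3->g=3>>2=0, t=3&3=3
[2]->row 0+8=8  col 3·2+0=6

8,6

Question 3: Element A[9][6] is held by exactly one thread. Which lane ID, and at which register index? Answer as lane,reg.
r: 9->gid=1,r8=1  c: 6->tid=3,i&1=0
L=1*4+3=7  i=1*2+0=2

7,2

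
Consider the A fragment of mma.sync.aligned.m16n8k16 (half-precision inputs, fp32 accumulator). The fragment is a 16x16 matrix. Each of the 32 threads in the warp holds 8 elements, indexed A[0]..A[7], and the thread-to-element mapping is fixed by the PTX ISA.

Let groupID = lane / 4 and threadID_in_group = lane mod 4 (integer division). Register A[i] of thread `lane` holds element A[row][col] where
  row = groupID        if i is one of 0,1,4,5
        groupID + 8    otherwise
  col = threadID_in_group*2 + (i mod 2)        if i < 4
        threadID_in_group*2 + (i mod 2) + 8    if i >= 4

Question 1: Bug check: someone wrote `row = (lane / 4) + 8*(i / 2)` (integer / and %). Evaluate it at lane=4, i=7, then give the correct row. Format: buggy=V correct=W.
`(lane / 4) + 8*(i / 2)`[4,7]⇒25
lane 4⇒4/4=1, 4 mod 4=0
i=7  r:1+8⇒9  c:2·0+1+8⇒9
row: 25 vs 9

buggy=25 correct=9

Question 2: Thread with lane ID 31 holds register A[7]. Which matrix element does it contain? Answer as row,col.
L=31->g=31>>2=7, t=31&3=3
[7]->row 7+8=15  col 3·2+1+8=15

15,15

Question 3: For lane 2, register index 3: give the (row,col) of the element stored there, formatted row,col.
8,5

L=2⇒gr=2>>2=0, th=2&3=2
[3]⇒row 0+8=8  col 2·2+1+0=5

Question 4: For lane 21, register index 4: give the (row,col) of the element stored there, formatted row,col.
lane 21->21/4=5, 21 mod 4=1
i=4  r:5+0->5  c:2·1+0+8->10

5,10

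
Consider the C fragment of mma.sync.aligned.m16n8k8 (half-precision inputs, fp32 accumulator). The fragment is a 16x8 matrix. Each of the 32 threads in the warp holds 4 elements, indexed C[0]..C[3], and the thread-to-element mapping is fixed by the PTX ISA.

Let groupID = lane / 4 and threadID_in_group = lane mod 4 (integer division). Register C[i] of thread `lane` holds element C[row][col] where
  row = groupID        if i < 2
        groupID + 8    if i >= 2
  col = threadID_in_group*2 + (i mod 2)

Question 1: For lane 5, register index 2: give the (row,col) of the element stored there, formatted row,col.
lane 5: grp=1 (5/4), tig=1 (5%4)
i=2: r=1+8=9, c=1*2+0=2

9,2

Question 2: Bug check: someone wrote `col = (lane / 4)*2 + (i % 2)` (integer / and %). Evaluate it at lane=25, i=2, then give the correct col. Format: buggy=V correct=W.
buggy=12 correct=2

`(lane / 4)*2 + (i % 2)`[25,2]⇒12
L=25⇒gr=25>>2=6, th=25&3=1
[2]⇒row 6+8=14  col 1·2+0=2
col: 12 vs 2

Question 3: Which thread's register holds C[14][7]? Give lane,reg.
27,3

r=14→G=6,rhi=1  c=7→T=3,p=1
L=6*4+3=27  i=1*2+1=3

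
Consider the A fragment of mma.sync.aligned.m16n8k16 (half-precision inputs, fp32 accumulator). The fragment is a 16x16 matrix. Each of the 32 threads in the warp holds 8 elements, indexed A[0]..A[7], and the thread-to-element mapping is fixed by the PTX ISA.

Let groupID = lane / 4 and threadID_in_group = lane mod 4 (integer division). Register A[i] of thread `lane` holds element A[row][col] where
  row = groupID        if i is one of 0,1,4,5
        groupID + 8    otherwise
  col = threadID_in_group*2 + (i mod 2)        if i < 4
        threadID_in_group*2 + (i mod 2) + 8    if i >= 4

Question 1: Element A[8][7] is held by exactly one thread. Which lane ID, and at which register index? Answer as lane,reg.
r=8->g=0,rb=1  c=7->cb=0,t=3,b0=1
L=0*4+3=3  i=0*4+1*2+1=3

3,3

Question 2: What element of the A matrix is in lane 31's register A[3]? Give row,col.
15,7

31: gr=7,th=3
[3] (7+8,3*2+1+0) = (15,7)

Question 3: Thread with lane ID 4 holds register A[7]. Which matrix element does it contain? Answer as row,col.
lane 4⇒4/4=1, 4 mod 4=0
i=7  r:1+8⇒9  c:2·0+1+8⇒9

9,9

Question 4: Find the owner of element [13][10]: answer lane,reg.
r:13=>grp=5,rB=1  c:10=>cB=1,tig=1,lo=0
L=5*4+1=21  i=1*4+1*2+0=6

21,6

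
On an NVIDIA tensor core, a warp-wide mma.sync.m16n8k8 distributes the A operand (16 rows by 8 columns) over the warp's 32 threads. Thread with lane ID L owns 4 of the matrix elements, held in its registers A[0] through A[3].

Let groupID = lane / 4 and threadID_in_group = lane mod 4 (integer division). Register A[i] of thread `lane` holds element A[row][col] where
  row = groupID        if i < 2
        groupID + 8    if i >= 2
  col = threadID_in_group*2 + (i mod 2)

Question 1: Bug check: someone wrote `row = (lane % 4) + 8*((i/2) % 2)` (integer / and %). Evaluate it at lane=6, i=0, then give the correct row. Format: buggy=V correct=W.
buggy=2 correct=1

`(lane % 4) + 8*((i/2) % 2)`[6,0]=>2
L=6=>grp=6>>2=1, tig=6&3=2
[0]=>row 1+0=1  col 2·2+0=4
row: 2 vs 1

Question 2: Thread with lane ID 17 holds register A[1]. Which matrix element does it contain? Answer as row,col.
17: gid=4,tid=1
[1] (4+0,1*2+1) = (4,3)

4,3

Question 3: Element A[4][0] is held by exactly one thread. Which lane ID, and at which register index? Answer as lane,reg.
r:4=>grp=4,rB=0  c:0=>tig=0,lo=0
L=4*4+0=16  i=0*2+0=0

16,0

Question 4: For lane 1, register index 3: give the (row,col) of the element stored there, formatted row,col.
1: gr=0,th=1
[3] (0+8,1*2+1) = (8,3)

8,3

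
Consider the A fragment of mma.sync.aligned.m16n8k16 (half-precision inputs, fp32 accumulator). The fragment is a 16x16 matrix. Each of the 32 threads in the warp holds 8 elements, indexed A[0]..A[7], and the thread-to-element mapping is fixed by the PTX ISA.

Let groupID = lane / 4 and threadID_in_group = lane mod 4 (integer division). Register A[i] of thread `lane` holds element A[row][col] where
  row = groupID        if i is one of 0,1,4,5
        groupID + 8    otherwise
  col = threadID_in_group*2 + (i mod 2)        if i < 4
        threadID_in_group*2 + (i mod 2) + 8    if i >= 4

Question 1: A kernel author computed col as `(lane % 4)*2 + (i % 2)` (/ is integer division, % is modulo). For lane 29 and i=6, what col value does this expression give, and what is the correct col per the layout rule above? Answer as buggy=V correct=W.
buggy=2 correct=10

`(lane % 4)*2 + (i % 2)`[29,6]->2
29: gid=7,tid=1
[6] (7+8,1*2+0+8) = (15,10)
col: 2 vs 10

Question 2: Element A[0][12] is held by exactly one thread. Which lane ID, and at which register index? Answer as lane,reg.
2,4

r: 0->gid=0,r8=0  c: 12->c8=1,tid=2,i&1=0
L=0*4+2=2  i=1*4+0*2+0=4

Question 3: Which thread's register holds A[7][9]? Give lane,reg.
28,5

r: 7->gid=7,r8=0  c: 9->c8=1,tid=0,i&1=1
L=7*4+0=28  i=1*4+0*2+1=5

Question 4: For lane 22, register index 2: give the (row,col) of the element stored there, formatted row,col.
L=22=>grp=22>>2=5, tig=22&3=2
[2]=>row 5+8=13  col 2·2+0+0=4

13,4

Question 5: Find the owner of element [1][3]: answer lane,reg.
r=1->g=1,rb=0  c=3->cb=0,t=1,b0=1
L=1*4+1=5  i=0*4+0*2+1=1

5,1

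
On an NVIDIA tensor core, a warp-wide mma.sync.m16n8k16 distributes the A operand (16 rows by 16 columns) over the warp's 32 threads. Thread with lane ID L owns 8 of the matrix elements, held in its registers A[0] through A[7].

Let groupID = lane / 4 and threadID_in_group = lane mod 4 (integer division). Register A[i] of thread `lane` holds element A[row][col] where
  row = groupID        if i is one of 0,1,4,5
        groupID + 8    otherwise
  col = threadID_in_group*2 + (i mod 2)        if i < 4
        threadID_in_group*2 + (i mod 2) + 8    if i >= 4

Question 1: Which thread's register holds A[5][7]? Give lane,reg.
r=5→G=5,rhi=0  c=7→chi=0,T=3,p=1
L=5*4+3=23  i=0*4+0*2+1=1

23,1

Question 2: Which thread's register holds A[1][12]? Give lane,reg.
6,4

r=1->g=1,rb=0  c=12->cb=1,t=2,b0=0
L=1*4+2=6  i=1*4+0*2+0=4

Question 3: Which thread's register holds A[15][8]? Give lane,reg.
28,6

r=15→G=7,rhi=1  c=8→chi=1,T=0,p=0
L=7*4+0=28  i=1*4+1*2+0=6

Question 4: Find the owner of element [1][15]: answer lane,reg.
7,5

r:1=>grp=1,rB=0  c:15=>cB=1,tig=3,lo=1
L=1*4+3=7  i=1*4+0*2+1=5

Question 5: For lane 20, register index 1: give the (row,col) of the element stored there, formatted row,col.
5,1

lane 20⇒20/4=5, 20 mod 4=0
i=1  r:5+0⇒5  c:2·0+1+0⇒1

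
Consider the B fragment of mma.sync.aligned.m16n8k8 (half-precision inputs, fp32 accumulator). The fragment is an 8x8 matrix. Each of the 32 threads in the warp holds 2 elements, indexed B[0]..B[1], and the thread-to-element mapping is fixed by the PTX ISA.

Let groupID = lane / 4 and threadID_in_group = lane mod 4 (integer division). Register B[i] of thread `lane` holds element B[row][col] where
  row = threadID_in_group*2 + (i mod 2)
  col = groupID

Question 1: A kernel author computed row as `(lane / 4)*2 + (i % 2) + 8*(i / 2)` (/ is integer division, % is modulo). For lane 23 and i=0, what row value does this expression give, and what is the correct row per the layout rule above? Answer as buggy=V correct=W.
buggy=10 correct=6

`(lane / 4)*2 + (i % 2) + 8*(i / 2)`[23,0]->10
lane 23: gid=5 (23/4), tid=3 (23%4)
i=0: r=3*2+0=6, c=gid=5
row: 10 vs 6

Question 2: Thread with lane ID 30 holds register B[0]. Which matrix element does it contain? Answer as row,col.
L=30->gid=30>>2=7, tid=30&3=2
[0]->row 2·2+0=4  col gid=7

4,7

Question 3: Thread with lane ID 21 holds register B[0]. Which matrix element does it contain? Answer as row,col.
2,5

lane 21=>21/4=5, 21 mod 4=1
i=0  r:2·1+0=>2  c:5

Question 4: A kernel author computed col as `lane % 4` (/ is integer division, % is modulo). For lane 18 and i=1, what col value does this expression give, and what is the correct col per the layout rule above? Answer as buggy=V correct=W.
buggy=2 correct=4

`lane % 4`[18,1]→2
L=18→G=18>>2=4, T=18&3=2
[1]→row 2·2+1=5  col G=4
col: 2 vs 4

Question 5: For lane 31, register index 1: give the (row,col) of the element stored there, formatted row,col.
L=31->g=31>>2=7, t=31&3=3
[1]->row 3·2+1=7  col g=7

7,7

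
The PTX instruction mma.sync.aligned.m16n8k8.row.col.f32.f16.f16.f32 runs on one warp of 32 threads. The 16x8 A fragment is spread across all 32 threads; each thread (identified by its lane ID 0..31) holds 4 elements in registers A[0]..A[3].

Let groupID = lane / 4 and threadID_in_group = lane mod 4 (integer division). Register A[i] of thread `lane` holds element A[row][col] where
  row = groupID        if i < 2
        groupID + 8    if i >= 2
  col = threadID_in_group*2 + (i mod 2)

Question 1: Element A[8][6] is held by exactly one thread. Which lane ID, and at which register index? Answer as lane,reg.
3,2

r:8=>grp=0,rB=1  c:6=>tig=3,lo=0
L=0*4+3=3  i=1*2+0=2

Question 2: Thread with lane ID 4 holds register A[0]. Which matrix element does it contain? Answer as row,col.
4: g=1,t=0
[0] (1+0,0*2+0) = (1,0)

1,0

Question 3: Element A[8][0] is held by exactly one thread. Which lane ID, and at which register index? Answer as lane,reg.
r=8→G=0,rhi=1  c=0→T=0,p=0
L=0*4+0=0  i=1*2+0=2

0,2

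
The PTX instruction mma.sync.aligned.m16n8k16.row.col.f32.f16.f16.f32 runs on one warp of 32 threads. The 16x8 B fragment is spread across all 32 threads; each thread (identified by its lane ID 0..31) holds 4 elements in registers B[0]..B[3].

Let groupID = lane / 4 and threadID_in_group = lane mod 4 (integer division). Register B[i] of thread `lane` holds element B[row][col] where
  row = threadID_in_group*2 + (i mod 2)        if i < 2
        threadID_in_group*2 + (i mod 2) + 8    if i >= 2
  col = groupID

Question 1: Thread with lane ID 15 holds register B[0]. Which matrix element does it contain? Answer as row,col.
L=15->g=15>>2=3, t=15&3=3
[0]->row 3·2+0+0=6  col g=3

6,3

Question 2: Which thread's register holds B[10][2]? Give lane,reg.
c:2=>grp=2  r:10=>rB=1,tig=1,lo=0
L=2*4+1=9  i=1*2+0=2

9,2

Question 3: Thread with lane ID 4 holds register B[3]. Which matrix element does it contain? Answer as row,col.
lane 4: gid=1 (4/4), tid=0 (4%4)
i=3: r=0*2+1+8=9, c=gid=1

9,1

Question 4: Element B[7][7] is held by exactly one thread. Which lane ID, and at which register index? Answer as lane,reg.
31,1

c:7=>grp=7  r:7=>rB=0,tig=3,lo=1
L=7*4+3=31  i=0*2+1=1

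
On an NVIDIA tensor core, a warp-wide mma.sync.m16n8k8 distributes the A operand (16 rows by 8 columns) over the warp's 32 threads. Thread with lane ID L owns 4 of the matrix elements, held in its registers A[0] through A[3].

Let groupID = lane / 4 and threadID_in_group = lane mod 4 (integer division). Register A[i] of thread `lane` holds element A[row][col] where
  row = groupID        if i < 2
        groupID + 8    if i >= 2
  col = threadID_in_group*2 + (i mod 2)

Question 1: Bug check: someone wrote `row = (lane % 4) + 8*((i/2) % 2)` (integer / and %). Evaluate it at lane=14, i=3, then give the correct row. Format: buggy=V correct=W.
`(lane % 4) + 8*((i/2) % 2)`[14,3]→10
lane 14: G=3 (14/4), T=2 (14%4)
i=3: r=3+8=11, c=2*2+1=5
row: 10 vs 11

buggy=10 correct=11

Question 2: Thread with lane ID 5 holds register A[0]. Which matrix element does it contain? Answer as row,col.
1,2

5: gr=1,th=1
[0] (1+0,1*2+0) = (1,2)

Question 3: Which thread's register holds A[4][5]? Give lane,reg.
r=4→G=4,rhi=0  c=5→T=2,p=1
L=4*4+2=18  i=0*2+1=1

18,1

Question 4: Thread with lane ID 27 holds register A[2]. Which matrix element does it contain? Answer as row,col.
14,6

27: G=6,T=3
[2] (6+8,3*2+0) = (14,6)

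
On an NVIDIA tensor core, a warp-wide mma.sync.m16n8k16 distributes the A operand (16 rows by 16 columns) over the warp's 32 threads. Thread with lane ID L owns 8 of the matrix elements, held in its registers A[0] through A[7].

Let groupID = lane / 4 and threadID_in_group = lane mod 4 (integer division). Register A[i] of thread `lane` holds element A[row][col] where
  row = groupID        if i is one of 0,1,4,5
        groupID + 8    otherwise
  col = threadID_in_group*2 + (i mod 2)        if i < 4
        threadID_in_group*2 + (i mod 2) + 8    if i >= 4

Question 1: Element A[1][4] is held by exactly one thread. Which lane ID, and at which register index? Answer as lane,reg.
r: 1->gid=1,r8=0  c: 4->c8=0,tid=2,i&1=0
L=1*4+2=6  i=0*4+0*2+0=0

6,0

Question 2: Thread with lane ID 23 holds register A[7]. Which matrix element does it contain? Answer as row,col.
13,15

L=23→G=23>>2=5, T=23&3=3
[7]→row 5+8=13  col 3·2+1+8=15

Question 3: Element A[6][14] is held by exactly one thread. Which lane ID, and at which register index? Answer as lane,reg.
r: 6->gid=6,r8=0  c: 14->c8=1,tid=3,i&1=0
L=6*4+3=27  i=1*4+0*2+0=4

27,4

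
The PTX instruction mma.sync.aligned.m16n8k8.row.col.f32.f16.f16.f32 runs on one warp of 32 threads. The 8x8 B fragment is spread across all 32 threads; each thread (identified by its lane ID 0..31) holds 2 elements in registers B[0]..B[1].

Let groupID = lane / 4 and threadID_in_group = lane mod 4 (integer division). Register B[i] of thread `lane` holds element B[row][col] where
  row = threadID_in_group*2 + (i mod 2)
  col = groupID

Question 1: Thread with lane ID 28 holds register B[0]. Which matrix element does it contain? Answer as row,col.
0,7

28: G=7,T=0
[0] (0*2+0,7) = (0,7)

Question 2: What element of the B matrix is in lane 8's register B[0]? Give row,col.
0,2

L=8->g=8>>2=2, t=8&3=0
[0]->row 0·2+0=0  col g=2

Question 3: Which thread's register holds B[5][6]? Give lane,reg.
26,1

c=6->g=6  r=5->t=2,b0=1
L=6*4+2=26  i=1=1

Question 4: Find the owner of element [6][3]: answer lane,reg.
15,0

c=3->g=3  r=6->t=3,b0=0
L=3*4+3=15  i=0=0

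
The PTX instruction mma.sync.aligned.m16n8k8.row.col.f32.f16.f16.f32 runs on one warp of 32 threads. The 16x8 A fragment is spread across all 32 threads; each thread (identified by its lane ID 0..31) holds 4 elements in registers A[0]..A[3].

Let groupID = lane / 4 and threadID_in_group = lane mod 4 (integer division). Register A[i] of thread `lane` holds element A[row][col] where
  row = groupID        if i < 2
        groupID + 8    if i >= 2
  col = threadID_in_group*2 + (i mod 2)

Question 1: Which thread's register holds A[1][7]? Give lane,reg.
r=1->g=1,rb=0  c=7->t=3,b0=1
L=1*4+3=7  i=0*2+1=1

7,1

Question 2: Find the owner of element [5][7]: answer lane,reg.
r=5→G=5,rhi=0  c=7→T=3,p=1
L=5*4+3=23  i=0*2+1=1

23,1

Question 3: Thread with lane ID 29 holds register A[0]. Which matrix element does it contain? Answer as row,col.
7,2

L=29⇒gr=29>>2=7, th=29&3=1
[0]⇒row 7+0=7  col 1·2+0=2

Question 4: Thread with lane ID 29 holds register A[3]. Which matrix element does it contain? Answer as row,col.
29: g=7,t=1
[3] (7+8,1*2+1) = (15,3)

15,3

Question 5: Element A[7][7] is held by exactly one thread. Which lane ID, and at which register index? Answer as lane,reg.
r=7→G=7,rhi=0  c=7→T=3,p=1
L=7*4+3=31  i=0*2+1=1

31,1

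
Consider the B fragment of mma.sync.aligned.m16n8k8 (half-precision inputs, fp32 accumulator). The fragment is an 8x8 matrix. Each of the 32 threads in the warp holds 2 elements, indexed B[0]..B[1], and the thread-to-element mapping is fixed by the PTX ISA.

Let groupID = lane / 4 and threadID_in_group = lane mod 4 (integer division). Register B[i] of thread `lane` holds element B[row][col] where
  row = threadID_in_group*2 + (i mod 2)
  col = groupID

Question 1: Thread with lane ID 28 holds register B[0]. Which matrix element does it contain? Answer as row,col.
lane 28: gid=7 (28/4), tid=0 (28%4)
i=0: r=0*2+0=0, c=gid=7

0,7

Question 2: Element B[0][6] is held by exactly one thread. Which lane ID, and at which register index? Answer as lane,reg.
24,0

c: 6->gid=6  r: 0->tid=0,i&1=0
L=6*4+0=24  i=0=0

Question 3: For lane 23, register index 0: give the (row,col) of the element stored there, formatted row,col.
L=23=>grp=23>>2=5, tig=23&3=3
[0]=>row 3·2+0=6  col grp=5

6,5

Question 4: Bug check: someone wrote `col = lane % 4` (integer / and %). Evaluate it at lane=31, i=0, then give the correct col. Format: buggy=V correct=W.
`lane % 4`[31,0]->3
L=31->g=31>>2=7, t=31&3=3
[0]->row 3·2+0=6  col g=7
col: 3 vs 7

buggy=3 correct=7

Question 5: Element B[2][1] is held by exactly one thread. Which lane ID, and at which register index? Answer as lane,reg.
c=1->g=1  r=2->t=1,b0=0
L=1*4+1=5  i=0=0

5,0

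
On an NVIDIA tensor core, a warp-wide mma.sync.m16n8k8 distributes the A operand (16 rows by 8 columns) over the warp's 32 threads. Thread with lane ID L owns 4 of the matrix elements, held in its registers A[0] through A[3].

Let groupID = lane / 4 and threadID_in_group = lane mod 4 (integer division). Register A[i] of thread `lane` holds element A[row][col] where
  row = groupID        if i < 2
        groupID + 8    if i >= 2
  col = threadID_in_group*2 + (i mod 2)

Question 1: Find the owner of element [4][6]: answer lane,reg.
r:4=>grp=4,rB=0  c:6=>tig=3,lo=0
L=4*4+3=19  i=0*2+0=0

19,0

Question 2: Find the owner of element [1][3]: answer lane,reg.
5,1

r=1->g=1,rb=0  c=3->t=1,b0=1
L=1*4+1=5  i=0*2+1=1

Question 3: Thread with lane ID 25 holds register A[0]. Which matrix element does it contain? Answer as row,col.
L=25→G=25>>2=6, T=25&3=1
[0]→row 6+0=6  col 1·2+0=2

6,2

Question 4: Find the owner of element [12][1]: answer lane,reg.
r: 12->gid=4,r8=1  c: 1->tid=0,i&1=1
L=4*4+0=16  i=1*2+1=3

16,3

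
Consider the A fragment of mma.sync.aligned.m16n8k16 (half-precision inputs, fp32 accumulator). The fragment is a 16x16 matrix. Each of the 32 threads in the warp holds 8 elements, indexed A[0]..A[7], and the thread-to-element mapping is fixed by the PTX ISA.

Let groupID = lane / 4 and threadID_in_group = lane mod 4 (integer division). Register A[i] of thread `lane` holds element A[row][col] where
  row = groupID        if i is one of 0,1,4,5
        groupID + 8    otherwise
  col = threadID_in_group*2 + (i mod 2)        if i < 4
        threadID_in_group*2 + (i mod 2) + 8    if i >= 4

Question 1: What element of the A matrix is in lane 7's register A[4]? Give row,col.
lane 7: gr=1 (7/4), th=3 (7%4)
i=4: r=1+0=1, c=3*2+0+8=14

1,14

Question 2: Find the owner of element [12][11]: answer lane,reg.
17,7

r=12->g=4,rb=1  c=11->cb=1,t=1,b0=1
L=4*4+1=17  i=1*4+1*2+1=7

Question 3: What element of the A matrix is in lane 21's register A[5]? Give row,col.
L=21→G=21>>2=5, T=21&3=1
[5]→row 5+0=5  col 1·2+1+8=11

5,11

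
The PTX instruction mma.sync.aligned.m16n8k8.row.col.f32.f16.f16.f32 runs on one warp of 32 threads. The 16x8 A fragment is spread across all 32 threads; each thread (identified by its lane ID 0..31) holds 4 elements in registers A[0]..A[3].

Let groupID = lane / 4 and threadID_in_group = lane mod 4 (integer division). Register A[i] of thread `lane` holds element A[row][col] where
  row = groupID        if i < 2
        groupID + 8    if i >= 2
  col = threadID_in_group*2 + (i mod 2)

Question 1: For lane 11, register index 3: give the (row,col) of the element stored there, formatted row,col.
10,7

L=11→G=11>>2=2, T=11&3=3
[3]→row 2+8=10  col 3·2+1=7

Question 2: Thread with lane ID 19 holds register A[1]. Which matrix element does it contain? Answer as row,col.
4,7

lane 19⇒19/4=4, 19 mod 4=3
i=1  r:4+0⇒4  c:2·3+1⇒7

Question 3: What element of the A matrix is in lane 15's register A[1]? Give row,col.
3,7

L=15->gid=15>>2=3, tid=15&3=3
[1]->row 3+0=3  col 3·2+1=7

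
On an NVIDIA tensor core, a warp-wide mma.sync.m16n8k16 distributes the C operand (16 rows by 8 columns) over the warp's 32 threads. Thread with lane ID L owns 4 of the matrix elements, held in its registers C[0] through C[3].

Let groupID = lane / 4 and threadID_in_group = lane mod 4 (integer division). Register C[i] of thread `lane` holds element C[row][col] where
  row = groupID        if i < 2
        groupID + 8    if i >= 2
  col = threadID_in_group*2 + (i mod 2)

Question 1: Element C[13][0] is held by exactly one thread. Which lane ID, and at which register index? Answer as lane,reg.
r:13=>grp=5,rB=1  c:0=>tig=0,lo=0
L=5*4+0=20  i=1*2+0=2

20,2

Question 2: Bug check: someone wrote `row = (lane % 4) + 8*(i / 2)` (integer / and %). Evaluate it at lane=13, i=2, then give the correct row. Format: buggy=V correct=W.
buggy=9 correct=11

`(lane % 4) + 8*(i / 2)`[13,2]->9
lane 13: g=3 (13/4), t=1 (13%4)
i=2: r=3+8=11, c=1*2+0=2
row: 9 vs 11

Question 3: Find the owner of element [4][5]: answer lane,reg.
18,1

r: 4->gid=4,r8=0  c: 5->tid=2,i&1=1
L=4*4+2=18  i=0*2+1=1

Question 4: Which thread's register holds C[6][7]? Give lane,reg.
27,1

r=6->g=6,rb=0  c=7->t=3,b0=1
L=6*4+3=27  i=0*2+1=1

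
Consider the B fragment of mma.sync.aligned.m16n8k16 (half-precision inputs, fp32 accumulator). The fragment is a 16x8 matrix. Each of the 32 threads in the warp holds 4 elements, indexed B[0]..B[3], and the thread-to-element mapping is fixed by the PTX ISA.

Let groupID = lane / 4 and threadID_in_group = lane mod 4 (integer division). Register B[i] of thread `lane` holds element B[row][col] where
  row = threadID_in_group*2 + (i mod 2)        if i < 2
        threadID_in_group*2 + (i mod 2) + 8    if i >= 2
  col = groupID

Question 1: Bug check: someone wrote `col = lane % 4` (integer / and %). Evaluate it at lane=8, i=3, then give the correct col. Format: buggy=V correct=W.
`lane % 4`[8,3]→0
L=8→G=8>>2=2, T=8&3=0
[3]→row 0·2+1+8=9  col G=2
col: 0 vs 2

buggy=0 correct=2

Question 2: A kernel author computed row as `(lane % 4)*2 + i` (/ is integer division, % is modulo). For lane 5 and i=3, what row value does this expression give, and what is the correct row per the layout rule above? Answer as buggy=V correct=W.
buggy=5 correct=11

`(lane % 4)*2 + i`[5,3]→5
lane 5: G=1 (5/4), T=1 (5%4)
i=3: r=1*2+1+8=11, c=G=1
row: 5 vs 11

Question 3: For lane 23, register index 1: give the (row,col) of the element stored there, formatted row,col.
7,5

lane 23: g=5 (23/4), t=3 (23%4)
i=1: r=3*2+1+0=7, c=g=5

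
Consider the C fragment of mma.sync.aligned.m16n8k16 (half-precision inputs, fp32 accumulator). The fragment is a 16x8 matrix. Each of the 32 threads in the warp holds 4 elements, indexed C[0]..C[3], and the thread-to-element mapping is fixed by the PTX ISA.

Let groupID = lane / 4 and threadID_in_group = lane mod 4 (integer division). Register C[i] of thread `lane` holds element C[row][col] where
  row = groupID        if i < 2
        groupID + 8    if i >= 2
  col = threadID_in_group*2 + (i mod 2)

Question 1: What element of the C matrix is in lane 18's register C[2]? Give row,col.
12,4

lane 18: grp=4 (18/4), tig=2 (18%4)
i=2: r=4+8=12, c=2*2+0=4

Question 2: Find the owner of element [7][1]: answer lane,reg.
28,1

r=7->g=7,rb=0  c=1->t=0,b0=1
L=7*4+0=28  i=0*2+1=1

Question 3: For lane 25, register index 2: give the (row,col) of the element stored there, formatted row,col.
14,2

lane 25: G=6 (25/4), T=1 (25%4)
i=2: r=6+8=14, c=1*2+0=2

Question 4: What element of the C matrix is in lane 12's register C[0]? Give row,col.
lane 12: G=3 (12/4), T=0 (12%4)
i=0: r=3+0=3, c=0*2+0=0

3,0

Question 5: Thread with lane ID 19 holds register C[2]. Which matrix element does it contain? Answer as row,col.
19: gr=4,th=3
[2] (4+8,3*2+0) = (12,6)

12,6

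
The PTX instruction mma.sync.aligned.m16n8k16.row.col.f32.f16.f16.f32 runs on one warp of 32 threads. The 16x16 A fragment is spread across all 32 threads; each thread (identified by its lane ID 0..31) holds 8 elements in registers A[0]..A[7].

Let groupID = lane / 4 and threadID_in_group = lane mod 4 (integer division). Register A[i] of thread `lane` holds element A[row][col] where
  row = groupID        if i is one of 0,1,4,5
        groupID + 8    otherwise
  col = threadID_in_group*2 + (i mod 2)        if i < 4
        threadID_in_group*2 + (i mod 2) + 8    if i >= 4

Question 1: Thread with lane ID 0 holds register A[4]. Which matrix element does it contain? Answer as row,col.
0,8

0: g=0,t=0
[4] (0+0,0*2+0+8) = (0,8)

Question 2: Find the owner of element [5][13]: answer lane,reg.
r: 5->gid=5,r8=0  c: 13->c8=1,tid=2,i&1=1
L=5*4+2=22  i=1*4+0*2+1=5

22,5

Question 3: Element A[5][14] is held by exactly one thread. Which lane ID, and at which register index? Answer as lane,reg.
23,4

r=5⇒gr=5,Rb=0  c=14⇒Cb=1,th=3,odd=0
L=5*4+3=23  i=1*4+0*2+0=4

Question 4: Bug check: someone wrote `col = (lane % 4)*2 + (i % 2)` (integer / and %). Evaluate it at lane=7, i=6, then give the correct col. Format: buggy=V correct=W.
buggy=6 correct=14

`(lane % 4)*2 + (i % 2)`[7,6]->6
7: g=1,t=3
[6] (1+8,3*2+0+8) = (9,14)
col: 6 vs 14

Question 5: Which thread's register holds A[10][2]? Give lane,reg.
9,2

r: 10->gid=2,r8=1  c: 2->c8=0,tid=1,i&1=0
L=2*4+1=9  i=0*4+1*2+0=2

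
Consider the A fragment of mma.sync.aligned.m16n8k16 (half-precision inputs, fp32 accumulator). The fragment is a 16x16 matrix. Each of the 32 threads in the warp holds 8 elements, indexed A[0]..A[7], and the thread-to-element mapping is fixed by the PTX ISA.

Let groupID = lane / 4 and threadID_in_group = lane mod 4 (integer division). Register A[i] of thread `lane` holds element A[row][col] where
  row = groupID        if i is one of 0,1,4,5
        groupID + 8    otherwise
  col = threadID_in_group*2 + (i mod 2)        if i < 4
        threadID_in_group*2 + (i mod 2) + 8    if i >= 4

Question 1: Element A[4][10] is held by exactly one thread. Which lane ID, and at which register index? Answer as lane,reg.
17,4

r=4->g=4,rb=0  c=10->cb=1,t=1,b0=0
L=4*4+1=17  i=1*4+0*2+0=4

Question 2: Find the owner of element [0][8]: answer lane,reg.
r=0→G=0,rhi=0  c=8→chi=1,T=0,p=0
L=0*4+0=0  i=1*4+0*2+0=4

0,4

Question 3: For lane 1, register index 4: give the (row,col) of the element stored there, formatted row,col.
0,10

lane 1: gid=0 (1/4), tid=1 (1%4)
i=4: r=0+0=0, c=1*2+0+8=10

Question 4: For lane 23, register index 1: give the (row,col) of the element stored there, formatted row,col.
5,7

23: G=5,T=3
[1] (5+0,3*2+1+0) = (5,7)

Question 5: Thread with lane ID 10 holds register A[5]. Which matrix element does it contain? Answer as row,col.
10: gr=2,th=2
[5] (2+0,2*2+1+8) = (2,13)

2,13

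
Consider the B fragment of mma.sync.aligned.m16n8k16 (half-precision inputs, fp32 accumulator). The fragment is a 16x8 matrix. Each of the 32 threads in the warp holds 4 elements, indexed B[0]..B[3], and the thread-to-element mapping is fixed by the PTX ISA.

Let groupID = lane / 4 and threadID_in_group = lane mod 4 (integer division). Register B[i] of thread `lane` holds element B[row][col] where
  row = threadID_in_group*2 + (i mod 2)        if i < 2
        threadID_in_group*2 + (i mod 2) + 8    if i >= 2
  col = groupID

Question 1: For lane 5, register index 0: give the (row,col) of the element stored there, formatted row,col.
lane 5: g=1 (5/4), t=1 (5%4)
i=0: r=1*2+0+0=2, c=g=1

2,1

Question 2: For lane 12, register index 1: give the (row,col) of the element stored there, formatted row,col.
12: gr=3,th=0
[1] (0*2+1+0,3) = (1,3)

1,3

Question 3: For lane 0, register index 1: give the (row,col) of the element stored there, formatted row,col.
lane 0: gr=0 (0/4), th=0 (0%4)
i=1: r=0*2+1+0=1, c=gr=0

1,0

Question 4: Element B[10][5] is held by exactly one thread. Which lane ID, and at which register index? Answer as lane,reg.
c=5->g=5  r=10->rb=1,t=1,b0=0
L=5*4+1=21  i=1*2+0=2

21,2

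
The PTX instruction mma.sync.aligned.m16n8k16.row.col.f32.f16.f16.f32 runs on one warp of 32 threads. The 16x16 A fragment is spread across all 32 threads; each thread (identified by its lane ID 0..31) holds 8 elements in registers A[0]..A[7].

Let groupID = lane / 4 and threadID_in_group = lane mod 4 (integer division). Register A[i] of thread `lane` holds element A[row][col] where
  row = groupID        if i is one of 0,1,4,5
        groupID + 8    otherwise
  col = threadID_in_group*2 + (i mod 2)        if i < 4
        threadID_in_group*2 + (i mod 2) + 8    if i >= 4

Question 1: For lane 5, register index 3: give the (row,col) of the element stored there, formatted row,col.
lane 5: grp=1 (5/4), tig=1 (5%4)
i=3: r=1+8=9, c=1*2+1+0=3

9,3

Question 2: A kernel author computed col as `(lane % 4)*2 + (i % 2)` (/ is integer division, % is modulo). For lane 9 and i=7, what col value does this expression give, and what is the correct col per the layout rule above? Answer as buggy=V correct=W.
`(lane % 4)*2 + (i % 2)`[9,7]→3
9: G=2,T=1
[7] (2+8,1*2+1+8) = (10,11)
col: 3 vs 11

buggy=3 correct=11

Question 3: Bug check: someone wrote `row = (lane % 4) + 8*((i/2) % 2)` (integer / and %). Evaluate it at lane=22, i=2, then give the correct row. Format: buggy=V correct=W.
`(lane % 4) + 8*((i/2) % 2)`[22,2]=>10
L=22=>grp=22>>2=5, tig=22&3=2
[2]=>row 5+8=13  col 2·2+0+0=4
row: 10 vs 13

buggy=10 correct=13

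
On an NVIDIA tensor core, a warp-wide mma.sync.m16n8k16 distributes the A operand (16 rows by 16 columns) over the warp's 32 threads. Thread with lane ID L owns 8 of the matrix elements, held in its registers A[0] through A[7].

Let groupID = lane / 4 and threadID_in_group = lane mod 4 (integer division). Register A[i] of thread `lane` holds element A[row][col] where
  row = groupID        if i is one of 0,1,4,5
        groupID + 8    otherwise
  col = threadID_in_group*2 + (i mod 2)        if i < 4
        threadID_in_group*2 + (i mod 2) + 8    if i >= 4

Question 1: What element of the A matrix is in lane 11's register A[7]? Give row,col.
lane 11: gid=2 (11/4), tid=3 (11%4)
i=7: r=2+8=10, c=3*2+1+8=15

10,15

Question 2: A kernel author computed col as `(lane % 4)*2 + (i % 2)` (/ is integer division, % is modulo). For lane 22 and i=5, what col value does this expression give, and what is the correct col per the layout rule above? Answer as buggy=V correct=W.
buggy=5 correct=13

`(lane % 4)*2 + (i % 2)`[22,5]→5
lane 22→22/4=5, 22 mod 4=2
i=5  r:5+0→5  c:2·2+1+8→13
col: 5 vs 13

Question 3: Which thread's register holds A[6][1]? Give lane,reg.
r:6=>grp=6,rB=0  c:1=>cB=0,tig=0,lo=1
L=6*4+0=24  i=0*4+0*2+1=1

24,1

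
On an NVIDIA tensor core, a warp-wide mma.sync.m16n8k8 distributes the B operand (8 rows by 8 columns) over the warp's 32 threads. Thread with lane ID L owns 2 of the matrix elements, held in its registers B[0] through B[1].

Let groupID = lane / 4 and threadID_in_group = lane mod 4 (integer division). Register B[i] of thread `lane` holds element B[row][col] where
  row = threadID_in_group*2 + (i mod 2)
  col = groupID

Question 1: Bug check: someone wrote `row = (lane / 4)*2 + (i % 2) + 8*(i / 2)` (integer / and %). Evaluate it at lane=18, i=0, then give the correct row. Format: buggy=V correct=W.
`(lane / 4)*2 + (i % 2) + 8*(i / 2)`[18,0]->8
lane 18->18/4=4, 18 mod 4=2
i=0  r:2·2+0->4  c:4
row: 8 vs 4

buggy=8 correct=4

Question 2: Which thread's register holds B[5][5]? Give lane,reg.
22,1

c=5->g=5  r=5->t=2,b0=1
L=5*4+2=22  i=1=1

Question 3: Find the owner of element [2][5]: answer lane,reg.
c=5→G=5  r=2→T=1,p=0
L=5*4+1=21  i=0=0

21,0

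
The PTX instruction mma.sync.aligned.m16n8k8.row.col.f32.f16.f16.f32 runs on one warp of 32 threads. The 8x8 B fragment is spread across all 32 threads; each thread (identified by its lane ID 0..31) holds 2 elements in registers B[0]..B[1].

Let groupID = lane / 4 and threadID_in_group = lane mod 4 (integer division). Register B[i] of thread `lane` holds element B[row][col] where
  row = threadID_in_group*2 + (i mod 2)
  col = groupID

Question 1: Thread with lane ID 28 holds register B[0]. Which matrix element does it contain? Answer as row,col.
lane 28->28/4=7, 28 mod 4=0
i=0  r:2·0+0->0  c:7

0,7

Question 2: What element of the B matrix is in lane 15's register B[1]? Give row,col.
lane 15→15/4=3, 15 mod 4=3
i=1  r:2·3+1→7  c:3

7,3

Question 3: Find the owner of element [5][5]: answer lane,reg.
c=5→G=5  r=5→T=2,p=1
L=5*4+2=22  i=1=1

22,1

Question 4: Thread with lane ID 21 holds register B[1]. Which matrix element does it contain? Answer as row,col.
3,5

21: gid=5,tid=1
[1] (1*2+1,5) = (3,5)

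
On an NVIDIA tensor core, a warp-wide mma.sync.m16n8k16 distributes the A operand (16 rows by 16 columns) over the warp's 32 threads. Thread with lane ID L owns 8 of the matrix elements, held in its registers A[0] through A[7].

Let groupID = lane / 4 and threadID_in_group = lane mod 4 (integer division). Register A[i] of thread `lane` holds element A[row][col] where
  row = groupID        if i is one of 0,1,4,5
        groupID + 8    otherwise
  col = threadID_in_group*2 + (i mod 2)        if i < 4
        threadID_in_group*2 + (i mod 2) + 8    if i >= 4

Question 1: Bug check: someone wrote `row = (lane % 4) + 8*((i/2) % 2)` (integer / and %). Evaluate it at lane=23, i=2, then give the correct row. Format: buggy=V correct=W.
`(lane % 4) + 8*((i/2) % 2)`[23,2]=>11
L=23=>grp=23>>2=5, tig=23&3=3
[2]=>row 5+8=13  col 3·2+0+0=6
row: 11 vs 13

buggy=11 correct=13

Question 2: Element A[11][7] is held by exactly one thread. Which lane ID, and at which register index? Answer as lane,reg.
15,3

r:11=>grp=3,rB=1  c:7=>cB=0,tig=3,lo=1
L=3*4+3=15  i=0*4+1*2+1=3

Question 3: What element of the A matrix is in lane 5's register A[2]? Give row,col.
9,2

L=5->gid=5>>2=1, tid=5&3=1
[2]->row 1+8=9  col 1·2+0+0=2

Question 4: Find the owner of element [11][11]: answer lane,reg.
r: 11->gid=3,r8=1  c: 11->c8=1,tid=1,i&1=1
L=3*4+1=13  i=1*4+1*2+1=7

13,7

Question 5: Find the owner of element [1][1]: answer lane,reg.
4,1

r=1->g=1,rb=0  c=1->cb=0,t=0,b0=1
L=1*4+0=4  i=0*4+0*2+1=1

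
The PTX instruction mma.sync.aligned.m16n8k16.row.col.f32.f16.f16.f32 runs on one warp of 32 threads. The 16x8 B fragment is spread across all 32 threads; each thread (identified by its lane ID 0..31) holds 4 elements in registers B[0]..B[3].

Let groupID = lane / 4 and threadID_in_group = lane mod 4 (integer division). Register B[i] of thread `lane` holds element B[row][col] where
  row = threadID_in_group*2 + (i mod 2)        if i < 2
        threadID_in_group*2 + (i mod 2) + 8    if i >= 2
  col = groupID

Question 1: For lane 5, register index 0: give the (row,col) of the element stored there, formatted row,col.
2,1

lane 5=>5/4=1, 5 mod 4=1
i=0  r:2·1+0+0=>2  c:1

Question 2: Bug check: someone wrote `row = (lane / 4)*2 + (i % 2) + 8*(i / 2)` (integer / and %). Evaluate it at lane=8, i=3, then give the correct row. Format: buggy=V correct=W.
buggy=13 correct=9

`(lane / 4)*2 + (i % 2) + 8*(i / 2)`[8,3]=>13
lane 8=>8/4=2, 8 mod 4=0
i=3  r:2·0+1+8=>9  c:2
row: 13 vs 9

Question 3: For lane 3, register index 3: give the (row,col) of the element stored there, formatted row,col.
15,0

L=3=>grp=3>>2=0, tig=3&3=3
[3]=>row 3·2+1+8=15  col grp=0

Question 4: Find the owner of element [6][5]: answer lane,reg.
23,0

c=5->g=5  r=6->rb=0,t=3,b0=0
L=5*4+3=23  i=0*2+0=0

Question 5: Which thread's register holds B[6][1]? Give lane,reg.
c=1⇒gr=1  r=6⇒Rb=0,th=3,odd=0
L=1*4+3=7  i=0*2+0=0

7,0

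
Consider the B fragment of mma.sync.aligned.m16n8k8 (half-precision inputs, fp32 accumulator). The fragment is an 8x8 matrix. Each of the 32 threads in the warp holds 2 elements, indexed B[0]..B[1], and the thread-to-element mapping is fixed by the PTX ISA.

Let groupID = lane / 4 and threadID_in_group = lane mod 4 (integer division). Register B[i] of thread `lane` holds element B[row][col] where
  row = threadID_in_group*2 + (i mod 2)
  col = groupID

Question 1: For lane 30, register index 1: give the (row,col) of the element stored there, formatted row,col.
5,7

30: grp=7,tig=2
[1] (2*2+1,7) = (5,7)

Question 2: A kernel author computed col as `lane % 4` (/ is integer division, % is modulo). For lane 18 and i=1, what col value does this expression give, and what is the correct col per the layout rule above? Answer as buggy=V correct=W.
buggy=2 correct=4

`lane % 4`[18,1]->2
lane 18->18/4=4, 18 mod 4=2
i=1  r:2·2+1->5  c:4
col: 2 vs 4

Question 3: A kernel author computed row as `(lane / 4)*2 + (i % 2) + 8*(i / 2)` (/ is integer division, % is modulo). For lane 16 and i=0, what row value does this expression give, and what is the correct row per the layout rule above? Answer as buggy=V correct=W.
`(lane / 4)*2 + (i % 2) + 8*(i / 2)`[16,0]⇒8
lane 16: gr=4 (16/4), th=0 (16%4)
i=0: r=0*2+0=0, c=gr=4
row: 8 vs 0

buggy=8 correct=0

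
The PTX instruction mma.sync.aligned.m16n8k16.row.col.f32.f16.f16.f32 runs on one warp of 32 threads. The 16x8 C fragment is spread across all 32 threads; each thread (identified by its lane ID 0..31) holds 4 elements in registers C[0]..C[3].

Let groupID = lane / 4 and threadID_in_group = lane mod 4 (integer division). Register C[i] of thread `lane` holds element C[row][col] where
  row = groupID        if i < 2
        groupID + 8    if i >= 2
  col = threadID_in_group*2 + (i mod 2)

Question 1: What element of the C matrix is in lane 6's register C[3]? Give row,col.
6: g=1,t=2
[3] (1+8,2*2+1) = (9,5)

9,5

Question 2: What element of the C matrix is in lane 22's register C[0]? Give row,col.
5,4

L=22=>grp=22>>2=5, tig=22&3=2
[0]=>row 5+0=5  col 2·2+0=4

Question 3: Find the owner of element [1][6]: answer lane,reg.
7,0

r=1⇒gr=1,Rb=0  c=6⇒th=3,odd=0
L=1*4+3=7  i=0*2+0=0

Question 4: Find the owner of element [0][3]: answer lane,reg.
r=0→G=0,rhi=0  c=3→T=1,p=1
L=0*4+1=1  i=0*2+1=1

1,1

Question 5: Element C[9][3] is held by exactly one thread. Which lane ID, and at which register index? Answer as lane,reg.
r:9=>grp=1,rB=1  c:3=>tig=1,lo=1
L=1*4+1=5  i=1*2+1=3

5,3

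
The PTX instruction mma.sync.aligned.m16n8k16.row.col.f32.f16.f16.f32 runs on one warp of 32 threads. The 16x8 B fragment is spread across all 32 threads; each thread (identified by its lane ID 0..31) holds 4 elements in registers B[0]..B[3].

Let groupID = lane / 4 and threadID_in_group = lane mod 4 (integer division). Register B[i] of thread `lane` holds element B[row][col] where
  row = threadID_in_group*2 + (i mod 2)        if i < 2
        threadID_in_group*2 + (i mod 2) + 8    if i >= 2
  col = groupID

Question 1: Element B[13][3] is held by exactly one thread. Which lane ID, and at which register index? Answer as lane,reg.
c:3=>grp=3  r:13=>rB=1,tig=2,lo=1
L=3*4+2=14  i=1*2+1=3

14,3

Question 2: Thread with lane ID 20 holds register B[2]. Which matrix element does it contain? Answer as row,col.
8,5

lane 20: G=5 (20/4), T=0 (20%4)
i=2: r=0*2+0+8=8, c=G=5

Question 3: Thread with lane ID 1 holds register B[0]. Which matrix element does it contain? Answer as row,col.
lane 1: gr=0 (1/4), th=1 (1%4)
i=0: r=1*2+0+0=2, c=gr=0

2,0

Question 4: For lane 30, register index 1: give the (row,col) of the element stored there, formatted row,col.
lane 30: gr=7 (30/4), th=2 (30%4)
i=1: r=2*2+1+0=5, c=gr=7

5,7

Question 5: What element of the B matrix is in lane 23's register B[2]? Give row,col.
L=23→G=23>>2=5, T=23&3=3
[2]→row 3·2+0+8=14  col G=5

14,5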